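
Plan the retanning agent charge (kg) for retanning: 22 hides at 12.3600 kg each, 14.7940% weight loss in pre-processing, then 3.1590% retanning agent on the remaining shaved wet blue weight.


Total_raw = N * avg_wt = 22 * 12.3600 = 271.9200 kg
Substrate = Total_raw * (1 - loss/100) = 271.9200 * (1 - 14.7940/100) = 231.6922 kg
Retan = Substrate * pct / 100 = 231.6922 * 3.1590 / 100 = 7.3192 kg


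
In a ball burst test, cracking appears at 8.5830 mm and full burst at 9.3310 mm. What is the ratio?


Formula: Ratio = crack / burst
Substituting: Ratio = 8.5830 / 9.3310
Result: 0.9198


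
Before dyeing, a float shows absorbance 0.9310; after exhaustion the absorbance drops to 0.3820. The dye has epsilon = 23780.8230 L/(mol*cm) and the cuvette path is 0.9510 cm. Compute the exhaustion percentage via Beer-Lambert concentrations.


c_initial = A_i / (epsilon * l) = 0.9310 / (23780.8230 * 0.9510) = 4.1166e-05 mol/L
c_final = A_f / (epsilon * l) = 0.3820 / (23780.8230 * 0.9510) = 1.6891e-05 mol/L
Exhaustion = (c_initial - c_final) / c_initial * 100 = (4.1166e-05 - 1.6891e-05) / 4.1166e-05 * 100 = 58.9689 %


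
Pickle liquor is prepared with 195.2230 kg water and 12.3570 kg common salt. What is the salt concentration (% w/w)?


Formula: Conc = salt / (water + salt) * 100
Substituting: Conc = 12.3570 / (195.2230 + 12.3570) * 100
Result: 5.9529 %


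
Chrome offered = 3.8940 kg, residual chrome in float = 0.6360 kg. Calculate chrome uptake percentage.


Formula: Uptake = (offered - residual) / offered * 100
Substituting: Uptake = (3.8940 - 0.6360) / 3.8940 * 100
Result: 83.6672 %


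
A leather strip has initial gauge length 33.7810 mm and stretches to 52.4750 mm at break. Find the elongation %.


Formula: Elongation = (Lf - L0) / L0 * 100
Substituting: Elongation = (52.4750 - 33.7810) / 33.7810 * 100
Result: 55.3388 %


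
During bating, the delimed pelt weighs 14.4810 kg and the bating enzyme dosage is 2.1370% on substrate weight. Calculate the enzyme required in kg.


Formula: Enzyme = substrate * pct / 100
Substituting: Enzyme = 14.4810 * 2.1370 / 100
Result: 0.3095 kg


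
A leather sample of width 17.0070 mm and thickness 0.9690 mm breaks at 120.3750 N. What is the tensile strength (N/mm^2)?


Formula: TS = force / (width * thickness)
Substituting: TS = 120.3750 / (17.0070 * 0.9690)
Result: 7.3044 N/mm^2


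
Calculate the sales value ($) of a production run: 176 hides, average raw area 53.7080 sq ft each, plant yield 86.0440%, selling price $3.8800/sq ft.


Raw_total = N * avg_area = 176 * 53.7080 = 9452.6080 sq ft
Finished = Raw_total * yield / 100 = 9452.6080 * 86.0440 / 100 = 8133.4020 sq ft
Value = Finished * price = 8133.4020 * 3.8800 = 31557.5999 $


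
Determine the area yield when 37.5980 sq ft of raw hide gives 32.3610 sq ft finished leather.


Formula: Yield = finished / raw * 100
Substituting: Yield = 32.3610 / 37.5980 * 100
Result: 86.0711 %


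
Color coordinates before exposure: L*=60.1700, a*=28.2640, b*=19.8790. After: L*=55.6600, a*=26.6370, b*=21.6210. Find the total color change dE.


dL = -4.5100, da = -1.6270, db = 1.7420
dE = sqrt((-4.5100)^2 + (-1.6270)^2 + 1.7420^2) = 5.1012


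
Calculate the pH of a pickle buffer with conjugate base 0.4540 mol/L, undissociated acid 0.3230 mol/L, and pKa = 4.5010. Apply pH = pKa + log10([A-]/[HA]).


ratio = [A-] / [HA] = 0.4540 / 0.3230 = 1.4056
log10(ratio) = 0.1479
pH = pKa + log10(ratio) = 4.5010 + 0.1479 = 4.6489


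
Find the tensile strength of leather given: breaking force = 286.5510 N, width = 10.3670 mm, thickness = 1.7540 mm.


Formula: TS = force / (width * thickness)
Substituting: TS = 286.5510 / (10.3670 * 1.7540)
Result: 15.7587 N/mm^2


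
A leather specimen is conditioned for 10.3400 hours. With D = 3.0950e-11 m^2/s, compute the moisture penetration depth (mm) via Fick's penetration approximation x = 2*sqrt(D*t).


t = 10.3400 hr * 3600 = 37224.0000 s
D * t = 3.0950e-11 * 37224.0000 = 1.1521e-06
x = 2 * sqrt(D*t) = 2 * sqrt(1.1521e-06) = 0.0021467 m = 2.1467 mm


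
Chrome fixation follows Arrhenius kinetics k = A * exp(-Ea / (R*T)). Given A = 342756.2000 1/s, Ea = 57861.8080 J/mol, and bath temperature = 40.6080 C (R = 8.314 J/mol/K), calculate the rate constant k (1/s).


T_K = T_C + 273.15 = 40.6080 + 273.15 = 313.7580 K
exponent = -Ea / (R * T_K) = -57861.8080 / (8.314 * 313.7580) = -22.1813
k = A * exp(exponent) = 342756.2000 * exp(-22.1813) = 7.9756e-05 1/s


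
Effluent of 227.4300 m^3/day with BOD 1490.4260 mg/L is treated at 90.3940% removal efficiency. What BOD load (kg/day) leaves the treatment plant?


Load_in = volume * conc / 1000 = 227.4300 * 1490.4260 / 1000 = 338.9676 kg/day
Removed = Load_in * eff / 100 = 338.9676 * 90.3940 / 100 = 306.4064 kg/day
Load_out = Load_in - Removed = 338.9676 - 306.4064 = 32.5612 kg/day


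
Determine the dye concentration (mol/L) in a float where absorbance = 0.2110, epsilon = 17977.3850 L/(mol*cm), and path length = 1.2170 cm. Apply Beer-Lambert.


Formula: c = A / (epsilon * l)
Substituting: c = 0.2110 / (17977.3850 * 1.2170)
Result: 9.6442e-06 mol/L


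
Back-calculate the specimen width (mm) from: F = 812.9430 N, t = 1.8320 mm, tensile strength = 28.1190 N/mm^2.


Formula: w = F / (TS * t)
Substituting: w = 812.9430 / (28.1190 * 1.8320)
Result: 15.7810 mm


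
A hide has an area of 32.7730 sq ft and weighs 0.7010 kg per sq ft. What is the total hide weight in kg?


Formula: Weight = area * weight_per_sqft
Substituting: Weight = 32.7730 * 0.7010
Result: 22.9739 kg


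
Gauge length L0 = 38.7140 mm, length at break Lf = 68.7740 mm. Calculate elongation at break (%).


Formula: Elongation = (Lf - L0) / L0 * 100
Substituting: Elongation = (68.7740 - 38.7140) / 38.7140 * 100
Result: 77.6463 %


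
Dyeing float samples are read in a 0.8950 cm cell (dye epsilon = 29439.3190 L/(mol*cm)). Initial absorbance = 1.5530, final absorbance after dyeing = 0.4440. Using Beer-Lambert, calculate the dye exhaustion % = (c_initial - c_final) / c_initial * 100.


c_initial = A_i / (epsilon * l) = 1.5530 / (29439.3190 * 0.8950) = 5.8941e-05 mol/L
c_final = A_f / (epsilon * l) = 0.4440 / (29439.3190 * 0.8950) = 1.6851e-05 mol/L
Exhaustion = (c_initial - c_final) / c_initial * 100 = (5.8941e-05 - 1.6851e-05) / 5.8941e-05 * 100 = 71.4102 %


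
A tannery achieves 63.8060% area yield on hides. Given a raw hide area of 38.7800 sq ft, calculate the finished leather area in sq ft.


Formula: finished = raw * yield / 100
Substituting: finished = 38.7800 * 63.8060 / 100
Result: 24.7440 sq ft


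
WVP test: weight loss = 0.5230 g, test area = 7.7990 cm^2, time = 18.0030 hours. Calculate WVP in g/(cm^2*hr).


Formula: WVP = loss / (area * time)
Substituting: WVP = 0.5230 / (7.7990 * 18.0030)
Result: 0.00372493 g/(cm^2*hr)


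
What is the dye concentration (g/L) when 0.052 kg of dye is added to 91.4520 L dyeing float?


Formula: Conc = dye_mass(kg) / volume(L) * 1000
Substituting: Conc = 0.052 / 91.4520 * 1000
Result: 0.5686 g/L


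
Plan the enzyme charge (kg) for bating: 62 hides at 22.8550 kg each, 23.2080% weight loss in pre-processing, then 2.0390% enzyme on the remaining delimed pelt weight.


Total_raw = N * avg_wt = 62 * 22.8550 = 1417.0100 kg
Substrate = Total_raw * (1 - loss/100) = 1417.0100 * (1 - 23.2080/100) = 1088.1503 kg
Enzyme = Substrate * pct / 100 = 1088.1503 * 2.0390 / 100 = 22.1874 kg


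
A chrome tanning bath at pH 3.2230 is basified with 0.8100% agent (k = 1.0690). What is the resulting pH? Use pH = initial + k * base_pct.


Formula: pH_final = pH_initial + k * base_pct
Substituting: pH_final = 3.2230 + 1.0690 * 0.8100
Result: 4.0889


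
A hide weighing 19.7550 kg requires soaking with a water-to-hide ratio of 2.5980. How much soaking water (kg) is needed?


Formula: Water = hide_weight * ratio
Substituting: Water = 19.7550 * 2.5980
Result: 51.3235 kg


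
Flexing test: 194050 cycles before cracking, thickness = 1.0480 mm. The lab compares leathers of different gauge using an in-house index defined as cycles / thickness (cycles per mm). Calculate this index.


Formula: Index = cycles / thickness
Substituting: Index = 194050 / 1.0480
Result: 185162.2137 cycles/mm


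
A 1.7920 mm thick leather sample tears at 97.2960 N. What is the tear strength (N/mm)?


Formula: Tear strength = force / thickness
Substituting: Tear strength = 97.2960 / 1.7920
Result: 54.2946 N/mm


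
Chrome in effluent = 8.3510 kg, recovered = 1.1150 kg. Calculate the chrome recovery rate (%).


Formula: Recovery = recovered / input * 100
Substituting: Recovery = 1.1150 / 8.3510 * 100
Result: 13.3517 %


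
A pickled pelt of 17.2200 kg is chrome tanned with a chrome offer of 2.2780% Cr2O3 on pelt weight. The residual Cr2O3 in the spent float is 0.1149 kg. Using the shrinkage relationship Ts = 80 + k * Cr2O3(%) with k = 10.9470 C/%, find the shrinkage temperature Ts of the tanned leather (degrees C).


Offered = pelt * offer_pct / 100 = 17.2200 * 2.2780 / 100 = 0.3923 kg
Uptake = offered - residual = 0.3923 - 0.1149 = 0.2774 kg
Cr2O3% on pelt = uptake / pelt * 100 = 0.2774 / 17.2200 * 100 = 1.6108 %
Ts = 80 + k * Cr2O3% = 80 + 10.9470 * 1.6108 = 97.6329 C


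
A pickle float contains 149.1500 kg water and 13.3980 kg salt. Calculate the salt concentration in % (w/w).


Formula: Conc = salt / (water + salt) * 100
Substituting: Conc = 13.3980 / (149.1500 + 13.3980) * 100
Result: 8.2425 %


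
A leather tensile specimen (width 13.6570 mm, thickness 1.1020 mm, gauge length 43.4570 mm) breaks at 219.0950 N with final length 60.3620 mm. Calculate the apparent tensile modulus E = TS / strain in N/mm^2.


TS = F / (w * t) = 219.0950 / (13.6570 * 1.1020) = 14.5578 N/mm^2
strain = (Lf - L0) / L0 = (60.3620 - 43.4570) / 43.4570 = 0.3890
E = TS / strain = 14.5578 / 0.3890 = 37.4231 N/mm^2


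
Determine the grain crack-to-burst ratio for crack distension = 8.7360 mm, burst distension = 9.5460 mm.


Formula: Ratio = crack / burst
Substituting: Ratio = 8.7360 / 9.5460
Result: 0.9151


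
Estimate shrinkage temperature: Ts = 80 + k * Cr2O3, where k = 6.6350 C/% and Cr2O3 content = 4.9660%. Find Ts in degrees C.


Formula: Ts = 80 + k * Cr2O3
Substituting: Ts = 80 + 6.6350 * 4.9660
Result: 112.9494 C


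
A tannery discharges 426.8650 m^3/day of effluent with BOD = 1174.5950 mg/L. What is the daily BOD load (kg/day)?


Formula: BOD_load = volume * conc / 1000
Substituting: BOD_load = 426.8650 * 1174.5950 / 1000
Result: 501.3935 kg/day


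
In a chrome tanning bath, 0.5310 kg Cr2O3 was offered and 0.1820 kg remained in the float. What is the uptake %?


Formula: Uptake = (offered - residual) / offered * 100
Substituting: Uptake = (0.5310 - 0.1820) / 0.5310 * 100
Result: 65.7250 %


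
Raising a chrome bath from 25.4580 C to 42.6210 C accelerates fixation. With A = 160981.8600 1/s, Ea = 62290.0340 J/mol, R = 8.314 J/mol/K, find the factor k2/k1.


T1 = 25.4580 + 273.15 = 298.6080 K; T2 = 42.6210 + 273.15 = 315.7710 K
k1 = A * exp(-Ea/(R*T1)) = 160981.8600 * exp(-62290.0340/(8.314*298.6080)) = 2.0425e-06 1/s
k2 = A * exp(-Ea/(R*T2)) = 160981.8600 * exp(-62290.0340/(8.314*315.7710)) = 7.9878e-06 1/s
k2/k1 = 7.9878e-06 / 2.0425e-06 = 3.9107


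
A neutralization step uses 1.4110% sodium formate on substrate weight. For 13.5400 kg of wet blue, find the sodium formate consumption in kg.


Formula: Neutralizer = substrate * pct / 100
Substituting: Neutralizer = 13.5400 * 1.4110 / 100
Result: 0.1910 kg


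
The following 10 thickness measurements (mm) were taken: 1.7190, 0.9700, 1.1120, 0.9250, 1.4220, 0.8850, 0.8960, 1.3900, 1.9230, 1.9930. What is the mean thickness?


Formula: Average = sum / n
Substituting: Average = 13.2350 / 10
Result: 1.3235 mm


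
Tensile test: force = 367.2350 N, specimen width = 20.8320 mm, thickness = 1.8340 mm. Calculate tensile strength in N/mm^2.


Formula: TS = force / (width * thickness)
Substituting: TS = 367.2350 / (20.8320 * 1.8340)
Result: 9.6120 N/mm^2


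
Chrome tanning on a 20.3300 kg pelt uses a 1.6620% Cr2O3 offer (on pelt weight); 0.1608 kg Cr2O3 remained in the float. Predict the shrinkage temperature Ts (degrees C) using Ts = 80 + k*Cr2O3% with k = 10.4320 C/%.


Offered = pelt * offer_pct / 100 = 20.3300 * 1.6620 / 100 = 0.3379 kg
Uptake = offered - residual = 0.3379 - 0.1608 = 0.1771 kg
Cr2O3% on pelt = uptake / pelt * 100 = 0.1771 / 20.3300 * 100 = 0.8711 %
Ts = 80 + k * Cr2O3% = 80 + 10.4320 * 0.8711 = 89.0868 C


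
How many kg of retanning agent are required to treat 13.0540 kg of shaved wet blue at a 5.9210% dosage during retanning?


Formula: Retan = substrate * pct / 100
Substituting: Retan = 13.0540 * 5.9210 / 100
Result: 0.7729 kg


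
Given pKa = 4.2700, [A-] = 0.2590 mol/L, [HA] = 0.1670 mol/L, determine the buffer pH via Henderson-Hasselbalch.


ratio = [A-] / [HA] = 0.2590 / 0.1670 = 1.5509
log10(ratio) = 0.1906
pH = pKa + log10(ratio) = 4.2700 + 0.1906 = 4.4606


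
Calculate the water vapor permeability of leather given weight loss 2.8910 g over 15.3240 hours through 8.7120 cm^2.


Formula: WVP = loss / (area * time)
Substituting: WVP = 2.8910 / (8.7120 * 15.3240)
Result: 0.021655 g/(cm^2*hr)


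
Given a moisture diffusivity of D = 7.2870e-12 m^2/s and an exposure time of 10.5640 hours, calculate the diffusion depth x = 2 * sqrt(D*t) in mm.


t = 10.5640 hr * 3600 = 38030.4000 s
D * t = 7.2870e-12 * 38030.4000 = 2.7713e-07
x = 2 * sqrt(D*t) = 2 * sqrt(2.7713e-07) = 0.00105286 m = 1.0529 mm


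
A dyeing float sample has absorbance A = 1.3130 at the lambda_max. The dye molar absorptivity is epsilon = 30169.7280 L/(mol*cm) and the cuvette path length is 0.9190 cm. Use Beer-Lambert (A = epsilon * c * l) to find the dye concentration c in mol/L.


Formula: c = A / (epsilon * l)
Substituting: c = 1.3130 / (30169.7280 * 0.9190)
Result: 4.7356e-05 mol/L


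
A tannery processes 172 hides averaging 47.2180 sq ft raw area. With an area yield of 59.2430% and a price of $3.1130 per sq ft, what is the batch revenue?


Raw_total = N * avg_area = 172 * 47.2180 = 8121.4960 sq ft
Finished = Raw_total * yield / 100 = 8121.4960 * 59.2430 / 100 = 4811.4179 sq ft
Value = Finished * price = 4811.4179 * 3.1130 = 14977.9438 $


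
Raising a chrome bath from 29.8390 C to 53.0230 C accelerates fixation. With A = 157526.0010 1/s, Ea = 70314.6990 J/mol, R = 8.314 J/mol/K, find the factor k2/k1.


T1 = 29.8390 + 273.15 = 302.9890 K; T2 = 53.0230 + 273.15 = 326.1730 K
k1 = A * exp(-Ea/(R*T1)) = 157526.0010 * exp(-70314.6990/(8.314*302.9890)) = 1.1880e-07 1/s
k2 = A * exp(-Ea/(R*T2)) = 157526.0010 * exp(-70314.6990/(8.314*326.1730)) = 8.6391e-07 1/s
k2/k1 = 8.6391e-07 / 1.1880e-07 = 7.2720


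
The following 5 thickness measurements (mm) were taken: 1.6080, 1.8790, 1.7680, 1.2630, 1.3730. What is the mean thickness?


Formula: Average = sum / n
Substituting: Average = 7.8910 / 5
Result: 1.5782 mm


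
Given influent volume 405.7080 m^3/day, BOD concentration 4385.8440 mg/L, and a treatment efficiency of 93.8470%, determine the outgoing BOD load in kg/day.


Load_in = volume * conc / 1000 = 405.7080 * 4385.8440 / 1000 = 1779.3720 kg/day
Removed = Load_in * eff / 100 = 1779.3720 * 93.8470 / 100 = 1669.8872 kg/day
Load_out = Load_in - Removed = 1779.3720 - 1669.8872 = 109.4848 kg/day


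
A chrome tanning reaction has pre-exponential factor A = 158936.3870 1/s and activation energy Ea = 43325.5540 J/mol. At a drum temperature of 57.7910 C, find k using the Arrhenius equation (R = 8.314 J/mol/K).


T_K = T_C + 273.15 = 57.7910 + 273.15 = 330.9410 K
exponent = -Ea / (R * T_K) = -43325.5540 / (8.314 * 330.9410) = -15.7465
k = A * exp(exponent) = 158936.3870 * exp(-15.7465) = 0.0230469 1/s


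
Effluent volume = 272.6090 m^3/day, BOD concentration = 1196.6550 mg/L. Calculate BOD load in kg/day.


Formula: BOD_load = volume * conc / 1000
Substituting: BOD_load = 272.6090 * 1196.6550 / 1000
Result: 326.2189 kg/day


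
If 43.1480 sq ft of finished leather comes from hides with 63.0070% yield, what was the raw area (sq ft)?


Formula: raw = finished * 100 / yield
Substituting: raw = 43.1480 * 100 / 63.0070
Result: 68.4813 sq ft


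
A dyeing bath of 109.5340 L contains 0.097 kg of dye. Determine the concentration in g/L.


Formula: Conc = dye_mass(kg) / volume(L) * 1000
Substituting: Conc = 0.097 / 109.5340 * 1000
Result: 0.8856 g/L


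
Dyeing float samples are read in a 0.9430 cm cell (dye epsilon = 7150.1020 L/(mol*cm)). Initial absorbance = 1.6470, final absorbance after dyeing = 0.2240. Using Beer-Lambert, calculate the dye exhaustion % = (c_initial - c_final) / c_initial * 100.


c_initial = A_i / (epsilon * l) = 1.6470 / (7150.1020 * 0.9430) = 2.4427e-04 mol/L
c_final = A_f / (epsilon * l) = 0.2240 / (7150.1020 * 0.9430) = 3.3222e-05 mol/L
Exhaustion = (c_initial - c_final) / c_initial * 100 = (2.4427e-04 - 3.3222e-05) / 2.4427e-04 * 100 = 86.3995 %


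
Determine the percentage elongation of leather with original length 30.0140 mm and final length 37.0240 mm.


Formula: Elongation = (Lf - L0) / L0 * 100
Substituting: Elongation = (37.0240 - 30.0140) / 30.0140 * 100
Result: 23.3558 %


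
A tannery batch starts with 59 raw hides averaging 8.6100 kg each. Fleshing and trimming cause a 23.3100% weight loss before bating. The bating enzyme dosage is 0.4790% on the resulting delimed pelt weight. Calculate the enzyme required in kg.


Total_raw = N * avg_wt = 59 * 8.6100 = 507.9900 kg
Substrate = Total_raw * (1 - loss/100) = 507.9900 * (1 - 23.3100/100) = 389.5775 kg
Enzyme = Substrate * pct / 100 = 389.5775 * 0.4790 / 100 = 1.8661 kg


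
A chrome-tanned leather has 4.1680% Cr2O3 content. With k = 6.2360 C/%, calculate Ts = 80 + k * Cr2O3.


Formula: Ts = 80 + k * Cr2O3
Substituting: Ts = 80 + 6.2360 * 4.1680
Result: 105.9916 C


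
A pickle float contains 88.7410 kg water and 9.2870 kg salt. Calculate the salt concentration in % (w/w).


Formula: Conc = salt / (water + salt) * 100
Substituting: Conc = 9.2870 / (88.7410 + 9.2870) * 100
Result: 9.4738 %


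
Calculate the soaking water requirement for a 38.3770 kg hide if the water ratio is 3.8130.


Formula: Water = hide_weight * ratio
Substituting: Water = 38.3770 * 3.8130
Result: 146.3315 kg


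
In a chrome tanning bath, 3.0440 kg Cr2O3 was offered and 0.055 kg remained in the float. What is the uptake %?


Formula: Uptake = (offered - residual) / offered * 100
Substituting: Uptake = (3.0440 - 0.055) / 3.0440 * 100
Result: 98.1932 %


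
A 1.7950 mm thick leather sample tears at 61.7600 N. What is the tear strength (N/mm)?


Formula: Tear strength = force / thickness
Substituting: Tear strength = 61.7600 / 1.7950
Result: 34.4067 N/mm


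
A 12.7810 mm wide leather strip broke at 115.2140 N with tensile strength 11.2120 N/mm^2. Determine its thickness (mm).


Formula: t = F / (TS * w)
Substituting: t = 115.2140 / (11.2120 * 12.7810)
Result: 0.8040 mm


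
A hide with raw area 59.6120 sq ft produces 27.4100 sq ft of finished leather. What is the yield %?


Formula: Yield = finished / raw * 100
Substituting: Yield = 27.4100 / 59.6120 * 100
Result: 45.9807 %


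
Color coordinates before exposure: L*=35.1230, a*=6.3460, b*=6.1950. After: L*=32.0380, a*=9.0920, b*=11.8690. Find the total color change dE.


dL = -3.0850, da = 2.7460, db = 5.6740
dE = sqrt((-3.0850)^2 + 2.7460^2 + 5.6740^2) = 7.0180


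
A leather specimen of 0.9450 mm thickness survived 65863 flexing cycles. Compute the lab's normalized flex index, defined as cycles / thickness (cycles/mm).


Formula: Index = cycles / thickness
Substituting: Index = 65863 / 0.9450
Result: 69696.2963 cycles/mm


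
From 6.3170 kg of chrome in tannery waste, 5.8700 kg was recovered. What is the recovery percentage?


Formula: Recovery = recovered / input * 100
Substituting: Recovery = 5.8700 / 6.3170 * 100
Result: 92.9239 %


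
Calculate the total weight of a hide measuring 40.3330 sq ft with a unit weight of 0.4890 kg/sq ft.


Formula: Weight = area * weight_per_sqft
Substituting: Weight = 40.3330 * 0.4890
Result: 19.7228 kg


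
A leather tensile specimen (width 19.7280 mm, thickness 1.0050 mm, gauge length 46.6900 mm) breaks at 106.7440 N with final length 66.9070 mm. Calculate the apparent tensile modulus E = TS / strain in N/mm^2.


TS = F / (w * t) = 106.7440 / (19.7280 * 1.0050) = 5.3839 N/mm^2
strain = (Lf - L0) / L0 = (66.9070 - 46.6900) / 46.6900 = 0.4330
E = TS / strain = 5.3839 / 0.4330 = 12.4337 N/mm^2


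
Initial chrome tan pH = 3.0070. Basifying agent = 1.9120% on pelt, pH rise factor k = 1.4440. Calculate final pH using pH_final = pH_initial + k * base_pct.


Formula: pH_final = pH_initial + k * base_pct
Substituting: pH_final = 3.0070 + 1.4440 * 1.9120
Result: 5.7679


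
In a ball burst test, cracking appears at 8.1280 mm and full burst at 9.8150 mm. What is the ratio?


Formula: Ratio = crack / burst
Substituting: Ratio = 8.1280 / 9.8150
Result: 0.8281


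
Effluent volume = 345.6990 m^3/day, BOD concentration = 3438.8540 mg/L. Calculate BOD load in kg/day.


Formula: BOD_load = volume * conc / 1000
Substituting: BOD_load = 345.6990 * 3438.8540 / 1000
Result: 1188.8084 kg/day


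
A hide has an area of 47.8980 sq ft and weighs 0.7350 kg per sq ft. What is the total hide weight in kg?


Formula: Weight = area * weight_per_sqft
Substituting: Weight = 47.8980 * 0.7350
Result: 35.2050 kg


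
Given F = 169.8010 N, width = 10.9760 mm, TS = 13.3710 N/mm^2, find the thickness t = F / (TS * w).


Formula: t = F / (TS * w)
Substituting: t = 169.8010 / (13.3710 * 10.9760)
Result: 1.1570 mm


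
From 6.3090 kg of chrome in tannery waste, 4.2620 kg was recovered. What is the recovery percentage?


Formula: Recovery = recovered / input * 100
Substituting: Recovery = 4.2620 / 6.3090 * 100
Result: 67.5543 %


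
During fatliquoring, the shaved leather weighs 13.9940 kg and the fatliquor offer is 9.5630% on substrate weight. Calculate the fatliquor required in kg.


Formula: Fat = substrate * pct / 100
Substituting: Fat = 13.9940 * 9.5630 / 100
Result: 1.3382 kg


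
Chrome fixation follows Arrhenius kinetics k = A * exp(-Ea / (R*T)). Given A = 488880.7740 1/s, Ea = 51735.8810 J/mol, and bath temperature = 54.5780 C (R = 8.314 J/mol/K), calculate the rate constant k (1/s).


T_K = T_C + 273.15 = 54.5780 + 273.15 = 327.7280 K
exponent = -Ea / (R * T_K) = -51735.8810 / (8.314 * 327.7280) = -18.9875
k = A * exp(exponent) = 488880.7740 * exp(-18.9875) = 0.00277349 1/s


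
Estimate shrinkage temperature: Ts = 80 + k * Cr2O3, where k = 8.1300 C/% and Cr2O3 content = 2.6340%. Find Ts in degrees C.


Formula: Ts = 80 + k * Cr2O3
Substituting: Ts = 80 + 8.1300 * 2.6340
Result: 101.4144 C


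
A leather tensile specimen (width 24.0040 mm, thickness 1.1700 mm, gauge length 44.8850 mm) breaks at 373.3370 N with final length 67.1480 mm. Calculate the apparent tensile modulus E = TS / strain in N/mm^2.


TS = F / (w * t) = 373.3370 / (24.0040 * 1.1700) = 13.2933 N/mm^2
strain = (Lf - L0) / L0 = (67.1480 - 44.8850) / 44.8850 = 0.4960
E = TS / strain = 13.2933 / 0.4960 = 26.8009 N/mm^2


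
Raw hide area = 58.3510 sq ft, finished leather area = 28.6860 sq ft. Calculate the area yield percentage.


Formula: Yield = finished / raw * 100
Substituting: Yield = 28.6860 / 58.3510 * 100
Result: 49.1611 %


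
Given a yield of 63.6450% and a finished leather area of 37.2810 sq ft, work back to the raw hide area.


Formula: raw = finished * 100 / yield
Substituting: raw = 37.2810 * 100 / 63.6450
Result: 58.5765 sq ft


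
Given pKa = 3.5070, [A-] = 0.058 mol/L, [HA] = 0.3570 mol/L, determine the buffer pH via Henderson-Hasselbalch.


ratio = [A-] / [HA] = 0.058 / 0.3570 = 0.1625
log10(ratio) = -0.7892
pH = pKa + log10(ratio) = 3.5070 - 0.7892 = 2.7178


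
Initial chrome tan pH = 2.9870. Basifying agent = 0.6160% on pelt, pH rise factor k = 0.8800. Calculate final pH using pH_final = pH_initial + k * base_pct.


Formula: pH_final = pH_initial + k * base_pct
Substituting: pH_final = 2.9870 + 0.8800 * 0.6160
Result: 3.5291


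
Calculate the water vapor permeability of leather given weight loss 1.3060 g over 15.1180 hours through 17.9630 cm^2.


Formula: WVP = loss / (area * time)
Substituting: WVP = 1.3060 / (17.9630 * 15.1180)
Result: 0.00480917 g/(cm^2*hr)


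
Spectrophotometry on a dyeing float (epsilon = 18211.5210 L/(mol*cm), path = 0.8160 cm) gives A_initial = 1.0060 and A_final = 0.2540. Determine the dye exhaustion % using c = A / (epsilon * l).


c_initial = A_i / (epsilon * l) = 1.0060 / (18211.5210 * 0.8160) = 6.7696e-05 mol/L
c_final = A_f / (epsilon * l) = 0.2540 / (18211.5210 * 0.8160) = 1.7092e-05 mol/L
Exhaustion = (c_initial - c_final) / c_initial * 100 = (6.7696e-05 - 1.7092e-05) / 6.7696e-05 * 100 = 74.7515 %


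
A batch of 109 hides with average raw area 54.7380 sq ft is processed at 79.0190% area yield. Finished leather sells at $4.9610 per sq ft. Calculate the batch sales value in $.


Raw_total = N * avg_area = 109 * 54.7380 = 5966.4420 sq ft
Finished = Raw_total * yield / 100 = 5966.4420 * 79.0190 / 100 = 4714.6228 sq ft
Value = Finished * price = 4714.6228 * 4.9610 = 23389.2437 $


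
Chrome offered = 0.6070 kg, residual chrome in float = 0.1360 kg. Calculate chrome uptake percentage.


Formula: Uptake = (offered - residual) / offered * 100
Substituting: Uptake = (0.6070 - 0.1360) / 0.6070 * 100
Result: 77.5947 %


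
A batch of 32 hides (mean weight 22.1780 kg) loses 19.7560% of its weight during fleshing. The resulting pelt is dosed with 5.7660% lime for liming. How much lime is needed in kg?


Total_raw = N * avg_wt = 32 * 22.1780 = 709.6960 kg
Substrate = Total_raw * (1 - loss/100) = 709.6960 * (1 - 19.7560/100) = 569.4885 kg
Lime = Substrate * pct / 100 = 569.4885 * 5.7660 / 100 = 32.8367 kg


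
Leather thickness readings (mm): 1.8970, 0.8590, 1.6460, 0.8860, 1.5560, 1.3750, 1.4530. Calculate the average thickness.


Formula: Average = sum / n
Substituting: Average = 9.6720 / 7
Result: 1.3817 mm


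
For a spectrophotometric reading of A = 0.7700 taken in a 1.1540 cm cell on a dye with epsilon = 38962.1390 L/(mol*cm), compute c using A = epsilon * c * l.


Formula: c = A / (epsilon * l)
Substituting: c = 0.7700 / (38962.1390 * 1.1540)
Result: 1.7125e-05 mol/L


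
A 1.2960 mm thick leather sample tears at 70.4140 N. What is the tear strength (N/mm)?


Formula: Tear strength = force / thickness
Substituting: Tear strength = 70.4140 / 1.2960
Result: 54.3318 N/mm


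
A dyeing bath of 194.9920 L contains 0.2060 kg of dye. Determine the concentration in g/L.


Formula: Conc = dye_mass(kg) / volume(L) * 1000
Substituting: Conc = 0.2060 / 194.9920 * 1000
Result: 1.0565 g/L


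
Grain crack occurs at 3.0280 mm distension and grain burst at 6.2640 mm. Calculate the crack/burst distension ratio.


Formula: Ratio = crack / burst
Substituting: Ratio = 3.0280 / 6.2640
Result: 0.4834


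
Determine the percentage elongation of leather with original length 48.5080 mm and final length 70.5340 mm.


Formula: Elongation = (Lf - L0) / L0 * 100
Substituting: Elongation = (70.5340 - 48.5080) / 48.5080 * 100
Result: 45.4069 %


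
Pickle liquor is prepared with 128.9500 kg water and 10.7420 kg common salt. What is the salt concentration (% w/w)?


Formula: Conc = salt / (water + salt) * 100
Substituting: Conc = 10.7420 / (128.9500 + 10.7420) * 100
Result: 7.6898 %


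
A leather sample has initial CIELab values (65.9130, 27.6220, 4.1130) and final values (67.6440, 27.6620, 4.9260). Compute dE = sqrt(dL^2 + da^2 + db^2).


dL = 1.7310, da = 0.04, db = 0.8130
dE = sqrt(1.7310^2 + 0.04^2 + 0.8130^2) = 1.9128


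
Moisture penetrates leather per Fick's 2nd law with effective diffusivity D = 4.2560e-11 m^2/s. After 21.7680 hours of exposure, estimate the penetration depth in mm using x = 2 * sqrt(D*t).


t = 21.7680 hr * 3600 = 78364.8000 s
D * t = 4.2560e-11 * 78364.8000 = 3.3352e-06
x = 2 * sqrt(D*t) = 2 * sqrt(3.3352e-06) = 0.00365251 m = 3.6525 mm


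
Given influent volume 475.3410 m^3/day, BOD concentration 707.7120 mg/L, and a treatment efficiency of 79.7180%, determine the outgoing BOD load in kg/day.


Load_in = volume * conc / 1000 = 475.3410 * 707.7120 / 1000 = 336.4045 kg/day
Removed = Load_in * eff / 100 = 336.4045 * 79.7180 / 100 = 268.1750 kg/day
Load_out = Load_in - Removed = 336.4045 - 268.1750 = 68.2296 kg/day


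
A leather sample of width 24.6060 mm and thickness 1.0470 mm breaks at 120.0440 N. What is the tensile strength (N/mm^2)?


Formula: TS = force / (width * thickness)
Substituting: TS = 120.0440 / (24.6060 * 1.0470)
Result: 4.6596 N/mm^2


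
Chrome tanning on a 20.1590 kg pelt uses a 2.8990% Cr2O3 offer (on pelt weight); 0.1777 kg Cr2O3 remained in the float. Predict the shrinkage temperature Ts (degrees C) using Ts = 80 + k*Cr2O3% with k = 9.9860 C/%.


Offered = pelt * offer_pct / 100 = 20.1590 * 2.8990 / 100 = 0.5844 kg
Uptake = offered - residual = 0.5844 - 0.1777 = 0.4067 kg
Cr2O3% on pelt = uptake / pelt * 100 = 0.4067 / 20.1590 * 100 = 2.0175 %
Ts = 80 + k * Cr2O3% = 80 + 9.9860 * 2.0175 = 100.1468 C


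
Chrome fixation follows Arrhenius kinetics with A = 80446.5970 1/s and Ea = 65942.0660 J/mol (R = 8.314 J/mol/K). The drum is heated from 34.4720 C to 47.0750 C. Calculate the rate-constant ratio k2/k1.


T1 = 34.4720 + 273.15 = 307.6220 K; T2 = 47.0750 + 273.15 = 320.2250 K
k1 = A * exp(-Ea/(R*T1)) = 80446.5970 * exp(-65942.0660/(8.314*307.6220)) = 5.1056e-07 1/s
k2 = A * exp(-Ea/(R*T2)) = 80446.5970 * exp(-65942.0660/(8.314*320.2250)) = 1.4085e-06 1/s
k2/k1 = 1.4085e-06 / 5.1056e-07 = 2.7586


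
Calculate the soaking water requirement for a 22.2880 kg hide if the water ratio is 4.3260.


Formula: Water = hide_weight * ratio
Substituting: Water = 22.2880 * 4.3260
Result: 96.4179 kg


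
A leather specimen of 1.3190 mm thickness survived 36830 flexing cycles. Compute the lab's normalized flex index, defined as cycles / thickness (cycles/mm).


Formula: Index = cycles / thickness
Substituting: Index = 36830 / 1.3190
Result: 27922.6687 cycles/mm


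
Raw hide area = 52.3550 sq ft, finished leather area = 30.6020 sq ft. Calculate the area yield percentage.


Formula: Yield = finished / raw * 100
Substituting: Yield = 30.6020 / 52.3550 * 100
Result: 58.4510 %


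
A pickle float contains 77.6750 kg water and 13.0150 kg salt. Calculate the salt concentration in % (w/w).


Formula: Conc = salt / (water + salt) * 100
Substituting: Conc = 13.0150 / (77.6750 + 13.0150) * 100
Result: 14.3511 %


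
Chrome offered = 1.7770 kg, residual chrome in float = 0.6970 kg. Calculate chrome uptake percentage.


Formula: Uptake = (offered - residual) / offered * 100
Substituting: Uptake = (1.7770 - 0.6970) / 1.7770 * 100
Result: 60.7766 %


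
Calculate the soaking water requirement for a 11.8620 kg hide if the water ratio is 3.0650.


Formula: Water = hide_weight * ratio
Substituting: Water = 11.8620 * 3.0650
Result: 36.3570 kg


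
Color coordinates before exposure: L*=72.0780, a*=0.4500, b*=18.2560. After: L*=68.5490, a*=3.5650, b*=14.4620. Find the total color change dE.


dL = -3.5290, da = 3.1150, db = -3.7940
dE = sqrt((-3.5290)^2 + 3.1150^2 + (-3.7940)^2) = 6.0458


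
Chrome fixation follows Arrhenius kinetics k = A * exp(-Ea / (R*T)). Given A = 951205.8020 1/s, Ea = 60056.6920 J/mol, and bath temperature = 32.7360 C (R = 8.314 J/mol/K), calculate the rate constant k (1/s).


T_K = T_C + 273.15 = 32.7360 + 273.15 = 305.8860 K
exponent = -Ea / (R * T_K) = -60056.6920 / (8.314 * 305.8860) = -23.6152
k = A * exp(exponent) = 951205.8020 * exp(-23.6152) = 5.2762e-05 1/s


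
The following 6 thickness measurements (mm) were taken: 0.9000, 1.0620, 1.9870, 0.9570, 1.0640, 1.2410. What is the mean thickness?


Formula: Average = sum / n
Substituting: Average = 7.2110 / 6
Result: 1.2018 mm


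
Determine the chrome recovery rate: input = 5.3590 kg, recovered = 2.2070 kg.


Formula: Recovery = recovered / input * 100
Substituting: Recovery = 2.2070 / 5.3590 * 100
Result: 41.1831 %


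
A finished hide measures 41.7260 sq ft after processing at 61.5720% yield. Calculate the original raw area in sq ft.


Formula: raw = finished * 100 / yield
Substituting: raw = 41.7260 * 100 / 61.5720
Result: 67.7678 sq ft


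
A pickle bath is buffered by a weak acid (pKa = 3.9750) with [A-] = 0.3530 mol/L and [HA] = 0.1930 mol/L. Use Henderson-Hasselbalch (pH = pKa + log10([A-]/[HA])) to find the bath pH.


ratio = [A-] / [HA] = 0.3530 / 0.1930 = 1.8290
log10(ratio) = 0.2622
pH = pKa + log10(ratio) = 3.9750 + 0.2622 = 4.2372


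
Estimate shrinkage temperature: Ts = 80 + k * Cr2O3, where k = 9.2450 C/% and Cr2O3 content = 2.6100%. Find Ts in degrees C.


Formula: Ts = 80 + k * Cr2O3
Substituting: Ts = 80 + 9.2450 * 2.6100
Result: 104.1294 C


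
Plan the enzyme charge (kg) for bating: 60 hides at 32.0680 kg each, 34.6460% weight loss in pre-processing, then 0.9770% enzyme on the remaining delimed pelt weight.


Total_raw = N * avg_wt = 60 * 32.0680 = 1924.0800 kg
Substrate = Total_raw * (1 - loss/100) = 1924.0800 * (1 - 34.6460/100) = 1257.4632 kg
Enzyme = Substrate * pct / 100 = 1257.4632 * 0.9770 / 100 = 12.2854 kg


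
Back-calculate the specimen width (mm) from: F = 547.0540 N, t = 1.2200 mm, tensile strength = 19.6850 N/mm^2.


Formula: w = F / (TS * t)
Substituting: w = 547.0540 / (19.6850 * 1.2200)
Result: 22.7790 mm


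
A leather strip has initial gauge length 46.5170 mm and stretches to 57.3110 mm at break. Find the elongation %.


Formula: Elongation = (Lf - L0) / L0 * 100
Substituting: Elongation = (57.3110 - 46.5170) / 46.5170 * 100
Result: 23.2044 %


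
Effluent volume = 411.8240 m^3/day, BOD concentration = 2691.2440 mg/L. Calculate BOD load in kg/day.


Formula: BOD_load = volume * conc / 1000
Substituting: BOD_load = 411.8240 * 2691.2440 / 1000
Result: 1108.3189 kg/day


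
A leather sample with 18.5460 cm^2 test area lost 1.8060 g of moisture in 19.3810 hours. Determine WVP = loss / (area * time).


Formula: WVP = loss / (area * time)
Substituting: WVP = 1.8060 / (18.5460 * 19.3810)
Result: 0.00502448 g/(cm^2*hr)


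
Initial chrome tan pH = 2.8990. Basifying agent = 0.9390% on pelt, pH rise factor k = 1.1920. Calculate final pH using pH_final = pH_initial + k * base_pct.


Formula: pH_final = pH_initial + k * base_pct
Substituting: pH_final = 2.8990 + 1.1920 * 0.9390
Result: 4.0183


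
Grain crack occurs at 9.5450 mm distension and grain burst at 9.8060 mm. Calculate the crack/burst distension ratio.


Formula: Ratio = crack / burst
Substituting: Ratio = 9.5450 / 9.8060
Result: 0.9734


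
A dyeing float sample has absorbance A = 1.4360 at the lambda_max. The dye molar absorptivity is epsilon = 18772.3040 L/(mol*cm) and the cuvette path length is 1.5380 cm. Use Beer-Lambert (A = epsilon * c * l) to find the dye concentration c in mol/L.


Formula: c = A / (epsilon * l)
Substituting: c = 1.4360 / (18772.3040 * 1.5380)
Result: 4.9737e-05 mol/L


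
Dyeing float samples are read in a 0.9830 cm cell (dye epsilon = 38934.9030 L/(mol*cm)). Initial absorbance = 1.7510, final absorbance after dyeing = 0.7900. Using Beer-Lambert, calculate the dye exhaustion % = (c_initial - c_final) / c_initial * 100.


c_initial = A_i / (epsilon * l) = 1.7510 / (38934.9030 * 0.9830) = 4.5750e-05 mol/L
c_final = A_f / (epsilon * l) = 0.7900 / (38934.9030 * 0.9830) = 2.0641e-05 mol/L
Exhaustion = (c_initial - c_final) / c_initial * 100 = (4.5750e-05 - 2.0641e-05) / 4.5750e-05 * 100 = 54.8829 %


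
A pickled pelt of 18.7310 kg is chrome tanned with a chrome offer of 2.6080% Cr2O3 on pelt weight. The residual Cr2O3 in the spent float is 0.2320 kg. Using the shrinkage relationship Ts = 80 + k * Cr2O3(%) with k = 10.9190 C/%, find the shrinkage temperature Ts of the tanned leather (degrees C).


Offered = pelt * offer_pct / 100 = 18.7310 * 2.6080 / 100 = 0.4885 kg
Uptake = offered - residual = 0.4885 - 0.2320 = 0.2565 kg
Cr2O3% on pelt = uptake / pelt * 100 = 0.2565 / 18.7310 * 100 = 1.3694 %
Ts = 80 + k * Cr2O3% = 80 + 10.9190 * 1.3694 = 94.9526 C


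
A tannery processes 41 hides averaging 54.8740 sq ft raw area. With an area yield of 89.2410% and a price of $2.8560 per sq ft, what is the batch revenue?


Raw_total = N * avg_area = 41 * 54.8740 = 2249.8340 sq ft
Finished = Raw_total * yield / 100 = 2249.8340 * 89.2410 / 100 = 2007.7744 sq ft
Value = Finished * price = 2007.7744 * 2.8560 = 5734.2036 $


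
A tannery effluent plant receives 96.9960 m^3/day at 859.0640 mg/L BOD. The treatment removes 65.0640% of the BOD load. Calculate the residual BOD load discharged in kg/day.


Load_in = volume * conc / 1000 = 96.9960 * 859.0640 / 1000 = 83.3258 kg/day
Removed = Load_in * eff / 100 = 83.3258 * 65.0640 / 100 = 54.2151 kg/day
Load_out = Load_in - Removed = 83.3258 - 54.2151 = 29.1107 kg/day


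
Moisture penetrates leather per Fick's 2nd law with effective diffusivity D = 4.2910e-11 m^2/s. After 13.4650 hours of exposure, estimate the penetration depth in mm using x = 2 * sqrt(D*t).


t = 13.4650 hr * 3600 = 48474.0000 s
D * t = 4.2910e-11 * 48474.0000 = 2.0800e-06
x = 2 * sqrt(D*t) = 2 * sqrt(2.0800e-06) = 0.00288445 m = 2.8845 mm


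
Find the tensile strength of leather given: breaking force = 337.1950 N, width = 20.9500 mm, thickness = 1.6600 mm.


Formula: TS = force / (width * thickness)
Substituting: TS = 337.1950 / (20.9500 * 1.6600)
Result: 9.6959 N/mm^2


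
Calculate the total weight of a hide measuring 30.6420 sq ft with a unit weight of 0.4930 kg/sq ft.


Formula: Weight = area * weight_per_sqft
Substituting: Weight = 30.6420 * 0.4930
Result: 15.1065 kg


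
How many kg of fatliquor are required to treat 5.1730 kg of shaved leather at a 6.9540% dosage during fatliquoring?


Formula: Fat = substrate * pct / 100
Substituting: Fat = 5.1730 * 6.9540 / 100
Result: 0.3597 kg


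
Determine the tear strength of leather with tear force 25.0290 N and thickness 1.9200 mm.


Formula: Tear strength = force / thickness
Substituting: Tear strength = 25.0290 / 1.9200
Result: 13.0359 N/mm


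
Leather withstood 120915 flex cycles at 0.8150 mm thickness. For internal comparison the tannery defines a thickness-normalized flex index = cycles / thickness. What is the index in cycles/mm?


Formula: Index = cycles / thickness
Substituting: Index = 120915 / 0.8150
Result: 148361.9632 cycles/mm


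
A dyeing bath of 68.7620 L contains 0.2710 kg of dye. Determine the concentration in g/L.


Formula: Conc = dye_mass(kg) / volume(L) * 1000
Substituting: Conc = 0.2710 / 68.7620 * 1000
Result: 3.9411 g/L


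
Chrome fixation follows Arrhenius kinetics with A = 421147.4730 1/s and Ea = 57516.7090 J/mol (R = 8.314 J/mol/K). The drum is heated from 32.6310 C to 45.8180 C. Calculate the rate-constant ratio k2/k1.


T1 = 32.6310 + 273.15 = 305.7810 K; T2 = 45.8180 + 273.15 = 318.9680 K
k1 = A * exp(-Ea/(R*T1)) = 421147.4730 * exp(-57516.7090/(8.314*305.7810)) = 6.2931e-05 1/s
k2 = A * exp(-Ea/(R*T2)) = 421147.4730 * exp(-57516.7090/(8.314*318.9680)) = 1.6035e-04 1/s
k2/k1 = 1.6035e-04 / 6.2931e-05 = 2.5481


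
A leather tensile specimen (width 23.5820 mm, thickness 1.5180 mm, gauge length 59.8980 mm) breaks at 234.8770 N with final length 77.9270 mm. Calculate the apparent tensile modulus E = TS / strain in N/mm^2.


TS = F / (w * t) = 234.8770 / (23.5820 * 1.5180) = 6.5613 N/mm^2
strain = (Lf - L0) / L0 = (77.9270 - 59.8980) / 59.8980 = 0.3010
E = TS / strain = 6.5613 / 0.3010 = 21.7986 N/mm^2
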